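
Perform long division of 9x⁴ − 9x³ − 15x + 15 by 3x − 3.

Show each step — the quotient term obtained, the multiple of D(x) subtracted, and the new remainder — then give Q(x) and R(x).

Q(x) = 3x³ − 5; R(x) = 0

Step 1: lead(9x⁴ − 9x³ − 15x + 15) ÷ lead(D) = 9x⁴ ÷ 3x = 3x³. Subtract (3x³)·D = 9x⁴ − 9x³. Remainder: −15x + 15.
Step 2: lead(−15x + 15) ÷ lead(D) = −15x ÷ 3x = −5. Subtract (−5)·D = −15x + 15. Remainder: 0.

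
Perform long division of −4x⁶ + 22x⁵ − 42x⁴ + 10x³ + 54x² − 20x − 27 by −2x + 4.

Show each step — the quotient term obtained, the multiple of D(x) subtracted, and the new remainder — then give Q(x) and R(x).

Q(x) = 2x⁵ − 7x⁴ + 7x³ + 9x² − 9x − 8; R(x) = 5

Step 1: lead(−4x⁶ + 22x⁵ − 42x⁴ + 10x³ + 54x² − 20x − 27) ÷ lead(D) = −4x⁶ ÷ −2x = 2x⁵. Subtract (2x⁵)·D = −4x⁶ + 8x⁵. Remainder: 14x⁵ − 42x⁴ + 10x³ + 54x² − 20x − 27.
Step 2: lead(14x⁵ − 42x⁴ + 10x³ + 54x² − 20x − 27) ÷ lead(D) = 14x⁵ ÷ −2x = −7x⁴. Subtract (−7x⁴)·D = 14x⁵ − 28x⁴. Remainder: −14x⁴ + 10x³ + 54x² − 20x − 27.
Step 3: lead(−14x⁴ + 10x³ + 54x² − 20x − 27) ÷ lead(D) = −14x⁴ ÷ −2x = 7x³. Subtract (7x³)·D = −14x⁴ + 28x³. Remainder: −18x³ + 54x² − 20x − 27.
Step 4: lead(−18x³ + 54x² − 20x − 27) ÷ lead(D) = −18x³ ÷ −2x = 9x². Subtract (9x²)·D = −18x³ + 36x². Remainder: 18x² − 20x − 27.
Step 5: lead(18x² − 20x − 27) ÷ lead(D) = 18x² ÷ −2x = −9x. Subtract (−9x)·D = 18x² − 36x. Remainder: 16x − 27.
Step 6: lead(16x − 27) ÷ lead(D) = 16x ÷ −2x = −8. Subtract (−8)·D = 16x − 32. Remainder: 5.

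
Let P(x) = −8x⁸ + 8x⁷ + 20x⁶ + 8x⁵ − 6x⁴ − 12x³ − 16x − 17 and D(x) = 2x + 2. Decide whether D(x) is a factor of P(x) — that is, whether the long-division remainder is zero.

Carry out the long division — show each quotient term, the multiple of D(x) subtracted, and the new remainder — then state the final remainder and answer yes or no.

Step 1: lead(−8x⁸ + 8x⁷ + 20x⁶ + 8x⁵ − 6x⁴ − 12x³ − 16x − 17) ÷ lead(D) = −8x⁸ ÷ 2x = −4x⁷. Subtract (−4x⁷)·D = −8x⁸ − 8x⁷. Remainder: 16x⁷ + 20x⁶ + 8x⁵ − 6x⁴ − 12x³ − 16x − 17.
Step 2: lead(16x⁷ + 20x⁶ + 8x⁵ − 6x⁴ − 12x³ − 16x − 17) ÷ lead(D) = 16x⁷ ÷ 2x = 8x⁶. Subtract (8x⁶)·D = 16x⁷ + 16x⁶. Remainder: 4x⁶ + 8x⁵ − 6x⁴ − 12x³ − 16x − 17.
Step 3: lead(4x⁶ + 8x⁵ − 6x⁴ − 12x³ − 16x − 17) ÷ lead(D) = 4x⁶ ÷ 2x = 2x⁵. Subtract (2x⁵)·D = 4x⁶ + 4x⁵. Remainder: 4x⁵ − 6x⁴ − 12x³ − 16x − 17.
Step 4: lead(4x⁵ − 6x⁴ − 12x³ − 16x − 17) ÷ lead(D) = 4x⁵ ÷ 2x = 2x⁴. Subtract (2x⁴)·D = 4x⁵ + 4x⁴. Remainder: −10x⁴ − 12x³ − 16x − 17.
Step 5: lead(−10x⁴ − 12x³ − 16x − 17) ÷ lead(D) = −10x⁴ ÷ 2x = −5x³. Subtract (−5x³)·D = −10x⁴ − 10x³. Remainder: −2x³ − 16x − 17.
Step 6: lead(−2x³ − 16x − 17) ÷ lead(D) = −2x³ ÷ 2x = −x². Subtract (−x²)·D = −2x³ − 2x². Remainder: 2x² − 16x − 17.
Step 7: lead(2x² − 16x − 17) ÷ lead(D) = 2x² ÷ 2x = x. Subtract (x)·D = 2x² + 2x. Remainder: −18x − 17.
Step 8: lead(−18x − 17) ÷ lead(D) = −18x ÷ 2x = −9. Subtract (−9)·D = −18x − 18. Remainder: 1.

R(x) = 1, so D(x) is not a factor of P(x). no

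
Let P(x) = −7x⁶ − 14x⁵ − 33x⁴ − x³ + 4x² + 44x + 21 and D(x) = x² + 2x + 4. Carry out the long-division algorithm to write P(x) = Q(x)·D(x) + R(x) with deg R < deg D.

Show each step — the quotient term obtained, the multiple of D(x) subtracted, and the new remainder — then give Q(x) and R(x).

Q(x) = −7x⁴ − 5x² + 9x + 6; R(x) = −4x − 3

Step 1: lead(−7x⁶ − 14x⁵ − 33x⁴ − x³ + 4x² + 44x + 21) ÷ lead(D) = −7x⁶ ÷ x² = −7x⁴. Subtract (−7x⁴)·D = −7x⁶ − 14x⁵ − 28x⁴. Remainder: −5x⁴ − x³ + 4x² + 44x + 21.
Step 2: lead(−5x⁴ − x³ + 4x² + 44x + 21) ÷ lead(D) = −5x⁴ ÷ x² = −5x². Subtract (−5x²)·D = −5x⁴ − 10x³ − 20x². Remainder: 9x³ + 24x² + 44x + 21.
Step 3: lead(9x³ + 24x² + 44x + 21) ÷ lead(D) = 9x³ ÷ x² = 9x. Subtract (9x)·D = 9x³ + 18x² + 36x. Remainder: 6x² + 8x + 21.
Step 4: lead(6x² + 8x + 21) ÷ lead(D) = 6x² ÷ x² = 6. Subtract (6)·D = 6x² + 12x + 24. Remainder: −4x − 3.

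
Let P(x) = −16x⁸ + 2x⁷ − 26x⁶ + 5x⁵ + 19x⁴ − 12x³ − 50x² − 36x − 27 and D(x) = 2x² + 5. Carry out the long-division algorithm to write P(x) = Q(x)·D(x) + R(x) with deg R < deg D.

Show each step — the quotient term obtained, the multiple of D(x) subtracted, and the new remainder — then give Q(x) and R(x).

Q(x) = −8x⁶ + x⁵ + 7x⁴ − 8x² − 6x − 5; R(x) = −6x − 2

Step 1: lead(−16x⁸ + 2x⁷ − 26x⁶ + 5x⁵ + 19x⁴ − 12x³ − 50x² − 36x − 27) ÷ lead(D) = −16x⁸ ÷ 2x² = −8x⁶. Subtract (−8x⁶)·D = −16x⁸ − 40x⁶. Remainder: 2x⁷ + 14x⁶ + 5x⁵ + 19x⁴ − 12x³ − 50x² − 36x − 27.
Step 2: lead(2x⁷ + 14x⁶ + 5x⁵ + 19x⁴ − 12x³ − 50x² − 36x − 27) ÷ lead(D) = 2x⁷ ÷ 2x² = x⁵. Subtract (x⁵)·D = 2x⁷ + 5x⁵. Remainder: 14x⁶ + 19x⁴ − 12x³ − 50x² − 36x − 27.
Step 3: lead(14x⁶ + 19x⁴ − 12x³ − 50x² − 36x − 27) ÷ lead(D) = 14x⁶ ÷ 2x² = 7x⁴. Subtract (7x⁴)·D = 14x⁶ + 35x⁴. Remainder: −16x⁴ − 12x³ − 50x² − 36x − 27.
Step 4: lead(−16x⁴ − 12x³ − 50x² − 36x − 27) ÷ lead(D) = −16x⁴ ÷ 2x² = −8x². Subtract (−8x²)·D = −16x⁴ − 40x². Remainder: −12x³ − 10x² − 36x − 27.
Step 5: lead(−12x³ − 10x² − 36x − 27) ÷ lead(D) = −12x³ ÷ 2x² = −6x. Subtract (−6x)·D = −12x³ − 30x. Remainder: −10x² − 6x − 27.
Step 6: lead(−10x² − 6x − 27) ÷ lead(D) = −10x² ÷ 2x² = −5. Subtract (−5)·D = −10x² − 25. Remainder: −6x − 2.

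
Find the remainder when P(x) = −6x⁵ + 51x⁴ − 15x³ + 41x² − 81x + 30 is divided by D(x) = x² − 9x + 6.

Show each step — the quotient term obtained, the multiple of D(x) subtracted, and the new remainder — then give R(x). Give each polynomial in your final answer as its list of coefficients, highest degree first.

Step 1: lead(−6x⁵ + 51x⁴ − 15x³ + 41x² − 81x + 30) ÷ lead(D) = −6x⁵ ÷ x² = −6x³. Subtract (−6x³)·D = −6x⁵ + 54x⁴ − 36x³. Remainder: −3x⁴ + 21x³ + 41x² − 81x + 30.
Step 2: lead(−3x⁴ + 21x³ + 41x² − 81x + 30) ÷ lead(D) = −3x⁴ ÷ x² = −3x². Subtract (−3x²)·D = −3x⁴ + 27x³ − 18x². Remainder: −6x³ + 59x² − 81x + 30.
Step 3: lead(−6x³ + 59x² − 81x + 30) ÷ lead(D) = −6x³ ÷ x² = −6x. Subtract (−6x)·D = −6x³ + 54x² − 36x. Remainder: 5x² − 45x + 30.
Step 4: lead(5x² − 45x + 30) ÷ lead(D) = 5x² ÷ x² = 5. Subtract (5)·D = 5x² − 45x + 30. Remainder: 0.

R = [0]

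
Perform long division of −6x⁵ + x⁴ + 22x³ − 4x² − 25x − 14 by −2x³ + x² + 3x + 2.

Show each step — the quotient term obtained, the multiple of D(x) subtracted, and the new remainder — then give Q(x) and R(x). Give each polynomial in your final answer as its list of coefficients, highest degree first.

Q = [3, 1, -6]; R = [-7, -9, -2]

Step 1: lead(−6x⁵ + x⁴ + 22x³ − 4x² − 25x − 14) ÷ lead(D) = −6x⁵ ÷ −2x³ = 3x². Subtract (3x²)·D = −6x⁵ + 3x⁴ + 9x³ + 6x². Remainder: −2x⁴ + 13x³ − 10x² − 25x − 14.
Step 2: lead(−2x⁴ + 13x³ − 10x² − 25x − 14) ÷ lead(D) = −2x⁴ ÷ −2x³ = x. Subtract (x)·D = −2x⁴ + x³ + 3x² + 2x. Remainder: 12x³ − 13x² − 27x − 14.
Step 3: lead(12x³ − 13x² − 27x − 14) ÷ lead(D) = 12x³ ÷ −2x³ = −6. Subtract (−6)·D = 12x³ − 6x² − 18x − 12. Remainder: −7x² − 9x − 2.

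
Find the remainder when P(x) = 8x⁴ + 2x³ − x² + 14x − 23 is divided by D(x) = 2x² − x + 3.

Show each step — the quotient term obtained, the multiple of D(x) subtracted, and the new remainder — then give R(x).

R(x) = −8

Step 1: lead(8x⁴ + 2x³ − x² + 14x − 23) ÷ lead(D) = 8x⁴ ÷ 2x² = 4x². Subtract (4x²)·D = 8x⁴ − 4x³ + 12x². Remainder: 6x³ − 13x² + 14x − 23.
Step 2: lead(6x³ − 13x² + 14x − 23) ÷ lead(D) = 6x³ ÷ 2x² = 3x. Subtract (3x)·D = 6x³ − 3x² + 9x. Remainder: −10x² + 5x − 23.
Step 3: lead(−10x² + 5x − 23) ÷ lead(D) = −10x² ÷ 2x² = −5. Subtract (−5)·D = −10x² + 5x − 15. Remainder: −8.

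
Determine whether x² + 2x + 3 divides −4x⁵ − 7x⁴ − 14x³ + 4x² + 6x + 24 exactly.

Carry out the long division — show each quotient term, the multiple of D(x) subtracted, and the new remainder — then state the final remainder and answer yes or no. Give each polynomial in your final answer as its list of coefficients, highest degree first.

R = [-3], so D(x) is not a factor of P(x). no

Step 1: lead(−4x⁵ − 7x⁴ − 14x³ + 4x² + 6x + 24) ÷ lead(D) = −4x⁵ ÷ x² = −4x³. Subtract (−4x³)·D = −4x⁵ − 8x⁴ − 12x³. Remainder: x⁴ − 2x³ + 4x² + 6x + 24.
Step 2: lead(x⁴ − 2x³ + 4x² + 6x + 24) ÷ lead(D) = x⁴ ÷ x² = x². Subtract (x²)·D = x⁴ + 2x³ + 3x². Remainder: −4x³ + x² + 6x + 24.
Step 3: lead(−4x³ + x² + 6x + 24) ÷ lead(D) = −4x³ ÷ x² = −4x. Subtract (−4x)·D = −4x³ − 8x² − 12x. Remainder: 9x² + 18x + 24.
Step 4: lead(9x² + 18x + 24) ÷ lead(D) = 9x² ÷ x² = 9. Subtract (9)·D = 9x² + 18x + 27. Remainder: −3.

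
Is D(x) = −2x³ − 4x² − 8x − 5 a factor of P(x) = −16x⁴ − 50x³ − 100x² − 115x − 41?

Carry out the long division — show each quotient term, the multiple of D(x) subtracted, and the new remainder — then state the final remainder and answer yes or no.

R(x) = −3x + 4, so D(x) is not a factor of P(x). no

Step 1: lead(−16x⁴ − 50x³ − 100x² − 115x − 41) ÷ lead(D) = −16x⁴ ÷ −2x³ = 8x. Subtract (8x)·D = −16x⁴ − 32x³ − 64x² − 40x. Remainder: −18x³ − 36x² − 75x − 41.
Step 2: lead(−18x³ − 36x² − 75x − 41) ÷ lead(D) = −18x³ ÷ −2x³ = 9. Subtract (9)·D = −18x³ − 36x² − 72x − 45. Remainder: −3x + 4.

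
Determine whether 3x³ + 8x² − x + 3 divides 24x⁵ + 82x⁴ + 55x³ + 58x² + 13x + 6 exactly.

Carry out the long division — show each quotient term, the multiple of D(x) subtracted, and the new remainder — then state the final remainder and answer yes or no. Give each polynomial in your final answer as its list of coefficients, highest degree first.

R = [-9], so D(x) is not a factor of P(x). no

Step 1: lead(24x⁵ + 82x⁴ + 55x³ + 58x² + 13x + 6) ÷ lead(D) = 24x⁵ ÷ 3x³ = 8x². Subtract (8x²)·D = 24x⁵ + 64x⁴ − 8x³ + 24x². Remainder: 18x⁴ + 63x³ + 34x² + 13x + 6.
Step 2: lead(18x⁴ + 63x³ + 34x² + 13x + 6) ÷ lead(D) = 18x⁴ ÷ 3x³ = 6x. Subtract (6x)·D = 18x⁴ + 48x³ − 6x² + 18x. Remainder: 15x³ + 40x² − 5x + 6.
Step 3: lead(15x³ + 40x² − 5x + 6) ÷ lead(D) = 15x³ ÷ 3x³ = 5. Subtract (5)·D = 15x³ + 40x² − 5x + 15. Remainder: −9.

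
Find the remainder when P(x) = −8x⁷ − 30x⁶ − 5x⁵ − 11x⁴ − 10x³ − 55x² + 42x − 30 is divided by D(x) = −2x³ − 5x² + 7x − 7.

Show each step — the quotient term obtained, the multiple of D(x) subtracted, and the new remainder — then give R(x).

Step 1: lead(−8x⁷ − 30x⁶ − 5x⁵ − 11x⁴ − 10x³ − 55x² + 42x − 30) ÷ lead(D) = −8x⁷ ÷ −2x³ = 4x⁴. Subtract (4x⁴)·D = −8x⁷ − 20x⁶ + 28x⁵ − 28x⁴. Remainder: −10x⁶ − 33x⁵ + 17x⁴ − 10x³ − 55x² + 42x − 30.
Step 2: lead(−10x⁶ − 33x⁵ + 17x⁴ − 10x³ − 55x² + 42x − 30) ÷ lead(D) = −10x⁶ ÷ −2x³ = 5x³. Subtract (5x³)·D = −10x⁶ − 25x⁵ + 35x⁴ − 35x³. Remainder: −8x⁵ − 18x⁴ + 25x³ − 55x² + 42x − 30.
Step 3: lead(−8x⁵ − 18x⁴ + 25x³ − 55x² + 42x − 30) ÷ lead(D) = −8x⁵ ÷ −2x³ = 4x². Subtract (4x²)·D = −8x⁵ − 20x⁴ + 28x³ − 28x². Remainder: 2x⁴ − 3x³ − 27x² + 42x − 30.
Step 4: lead(2x⁴ − 3x³ − 27x² + 42x − 30) ÷ lead(D) = 2x⁴ ÷ −2x³ = −x. Subtract (−x)·D = 2x⁴ + 5x³ − 7x² + 7x. Remainder: −8x³ − 20x² + 35x − 30.
Step 5: lead(−8x³ − 20x² + 35x − 30) ÷ lead(D) = −8x³ ÷ −2x³ = 4. Subtract (4)·D = −8x³ − 20x² + 28x − 28. Remainder: 7x − 2.

R(x) = 7x − 2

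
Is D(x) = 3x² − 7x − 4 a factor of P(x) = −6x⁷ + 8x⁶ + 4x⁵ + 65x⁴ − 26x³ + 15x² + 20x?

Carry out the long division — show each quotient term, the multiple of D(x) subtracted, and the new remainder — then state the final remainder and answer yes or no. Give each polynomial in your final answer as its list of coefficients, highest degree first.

R = [0], so D(x) is a factor of P(x). yes

Step 1: lead(−6x⁷ + 8x⁶ + 4x⁵ + 65x⁴ − 26x³ + 15x² + 20x) ÷ lead(D) = −6x⁷ ÷ 3x² = −2x⁵. Subtract (−2x⁵)·D = −6x⁷ + 14x⁶ + 8x⁵. Remainder: −6x⁶ − 4x⁵ + 65x⁴ − 26x³ + 15x² + 20x.
Step 2: lead(−6x⁶ − 4x⁵ + 65x⁴ − 26x³ + 15x² + 20x) ÷ lead(D) = −6x⁶ ÷ 3x² = −2x⁴. Subtract (−2x⁴)·D = −6x⁶ + 14x⁵ + 8x⁴. Remainder: −18x⁵ + 57x⁴ − 26x³ + 15x² + 20x.
Step 3: lead(−18x⁵ + 57x⁴ − 26x³ + 15x² + 20x) ÷ lead(D) = −18x⁵ ÷ 3x² = −6x³. Subtract (−6x³)·D = −18x⁵ + 42x⁴ + 24x³. Remainder: 15x⁴ − 50x³ + 15x² + 20x.
Step 4: lead(15x⁴ − 50x³ + 15x² + 20x) ÷ lead(D) = 15x⁴ ÷ 3x² = 5x². Subtract (5x²)·D = 15x⁴ − 35x³ − 20x². Remainder: −15x³ + 35x² + 20x.
Step 5: lead(−15x³ + 35x² + 20x) ÷ lead(D) = −15x³ ÷ 3x² = −5x. Subtract (−5x)·D = −15x³ + 35x² + 20x. Remainder: 0.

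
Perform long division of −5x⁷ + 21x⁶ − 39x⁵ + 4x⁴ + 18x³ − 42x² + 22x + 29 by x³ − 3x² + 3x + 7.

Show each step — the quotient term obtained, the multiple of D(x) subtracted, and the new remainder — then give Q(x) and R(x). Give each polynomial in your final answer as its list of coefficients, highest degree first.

Step 1: lead(−5x⁷ + 21x⁶ − 39x⁵ + 4x⁴ + 18x³ − 42x² + 22x + 29) ÷ lead(D) = −5x⁷ ÷ x³ = −5x⁴. Subtract (−5x⁴)·D = −5x⁷ + 15x⁶ − 15x⁵ − 35x⁴. Remainder: 6x⁶ − 24x⁵ + 39x⁴ + 18x³ − 42x² + 22x + 29.
Step 2: lead(6x⁶ − 24x⁵ + 39x⁴ + 18x³ − 42x² + 22x + 29) ÷ lead(D) = 6x⁶ ÷ x³ = 6x³. Subtract (6x³)·D = 6x⁶ − 18x⁵ + 18x⁴ + 42x³. Remainder: −6x⁵ + 21x⁴ − 24x³ − 42x² + 22x + 29.
Step 3: lead(−6x⁵ + 21x⁴ − 24x³ − 42x² + 22x + 29) ÷ lead(D) = −6x⁵ ÷ x³ = −6x². Subtract (−6x²)·D = −6x⁵ + 18x⁴ − 18x³ − 42x². Remainder: 3x⁴ − 6x³ + 22x + 29.
Step 4: lead(3x⁴ − 6x³ + 22x + 29) ÷ lead(D) = 3x⁴ ÷ x³ = 3x. Subtract (3x)·D = 3x⁴ − 9x³ + 9x² + 21x. Remainder: 3x³ − 9x² + x + 29.
Step 5: lead(3x³ − 9x² + x + 29) ÷ lead(D) = 3x³ ÷ x³ = 3. Subtract (3)·D = 3x³ − 9x² + 9x + 21. Remainder: −8x + 8.

Q = [-5, 6, -6, 3, 3]; R = [-8, 8]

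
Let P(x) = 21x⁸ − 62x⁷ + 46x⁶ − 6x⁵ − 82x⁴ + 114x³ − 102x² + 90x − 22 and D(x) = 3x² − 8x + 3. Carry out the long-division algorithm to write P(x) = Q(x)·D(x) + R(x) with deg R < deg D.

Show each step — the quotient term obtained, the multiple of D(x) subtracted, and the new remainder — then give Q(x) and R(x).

Step 1: lead(21x⁸ − 62x⁷ + 46x⁶ − 6x⁵ − 82x⁴ + 114x³ − 102x² + 90x − 22) ÷ lead(D) = 21x⁸ ÷ 3x² = 7x⁶. Subtract (7x⁶)·D = 21x⁸ − 56x⁷ + 21x⁶. Remainder: −6x⁷ + 25x⁶ − 6x⁵ − 82x⁴ + 114x³ − 102x² + 90x − 22.
Step 2: lead(−6x⁷ + 25x⁶ − 6x⁵ − 82x⁴ + 114x³ − 102x² + 90x − 22) ÷ lead(D) = −6x⁷ ÷ 3x² = −2x⁵. Subtract (−2x⁵)·D = −6x⁷ + 16x⁶ − 6x⁵. Remainder: 9x⁶ − 82x⁴ + 114x³ − 102x² + 90x − 22.
Step 3: lead(9x⁶ − 82x⁴ + 114x³ − 102x² + 90x − 22) ÷ lead(D) = 9x⁶ ÷ 3x² = 3x⁴. Subtract (3x⁴)·D = 9x⁶ − 24x⁵ + 9x⁴. Remainder: 24x⁵ − 91x⁴ + 114x³ − 102x² + 90x − 22.
Step 4: lead(24x⁵ − 91x⁴ + 114x³ − 102x² + 90x − 22) ÷ lead(D) = 24x⁵ ÷ 3x² = 8x³. Subtract (8x³)·D = 24x⁵ − 64x⁴ + 24x³. Remainder: −27x⁴ + 90x³ − 102x² + 90x − 22.
Step 5: lead(−27x⁴ + 90x³ − 102x² + 90x − 22) ÷ lead(D) = −27x⁴ ÷ 3x² = −9x². Subtract (−9x²)·D = −27x⁴ + 72x³ − 27x². Remainder: 18x³ − 75x² + 90x − 22.
Step 6: lead(18x³ − 75x² + 90x − 22) ÷ lead(D) = 18x³ ÷ 3x² = 6x. Subtract (6x)·D = 18x³ − 48x² + 18x. Remainder: −27x² + 72x − 22.
Step 7: lead(−27x² + 72x − 22) ÷ lead(D) = −27x² ÷ 3x² = −9. Subtract (−9)·D = −27x² + 72x − 27. Remainder: 5.

Q(x) = 7x⁶ − 2x⁵ + 3x⁴ + 8x³ − 9x² + 6x − 9; R(x) = 5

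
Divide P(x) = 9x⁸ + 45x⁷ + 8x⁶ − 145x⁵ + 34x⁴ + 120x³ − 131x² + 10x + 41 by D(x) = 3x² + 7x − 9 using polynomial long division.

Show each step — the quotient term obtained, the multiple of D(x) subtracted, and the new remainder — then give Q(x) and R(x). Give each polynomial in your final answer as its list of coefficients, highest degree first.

Step 1: lead(9x⁸ + 45x⁷ + 8x⁶ − 145x⁵ + 34x⁴ + 120x³ − 131x² + 10x + 41) ÷ lead(D) = 9x⁸ ÷ 3x² = 3x⁶. Subtract (3x⁶)·D = 9x⁸ + 21x⁷ − 27x⁶. Remainder: 24x⁷ + 35x⁶ − 145x⁵ + 34x⁴ + 120x³ − 131x² + 10x + 41.
Step 2: lead(24x⁷ + 35x⁶ − 145x⁵ + 34x⁴ + 120x³ − 131x² + 10x + 41) ÷ lead(D) = 24x⁷ ÷ 3x² = 8x⁵. Subtract (8x⁵)·D = 24x⁷ + 56x⁶ − 72x⁵. Remainder: −21x⁶ − 73x⁵ + 34x⁴ + 120x³ − 131x² + 10x + 41.
Step 3: lead(−21x⁶ − 73x⁵ + 34x⁴ + 120x³ − 131x² + 10x + 41) ÷ lead(D) = −21x⁶ ÷ 3x² = −7x⁴. Subtract (−7x⁴)·D = −21x⁶ − 49x⁵ + 63x⁴. Remainder: −24x⁵ − 29x⁴ + 120x³ − 131x² + 10x + 41.
Step 4: lead(−24x⁵ − 29x⁴ + 120x³ − 131x² + 10x + 41) ÷ lead(D) = −24x⁵ ÷ 3x² = −8x³. Subtract (−8x³)·D = −24x⁵ − 56x⁴ + 72x³. Remainder: 27x⁴ + 48x³ − 131x² + 10x + 41.
Step 5: lead(27x⁴ + 48x³ − 131x² + 10x + 41) ÷ lead(D) = 27x⁴ ÷ 3x² = 9x². Subtract (9x²)·D = 27x⁴ + 63x³ − 81x². Remainder: −15x³ − 50x² + 10x + 41.
Step 6: lead(−15x³ − 50x² + 10x + 41) ÷ lead(D) = −15x³ ÷ 3x² = −5x. Subtract (−5x)·D = −15x³ − 35x² + 45x. Remainder: −15x² − 35x + 41.
Step 7: lead(−15x² − 35x + 41) ÷ lead(D) = −15x² ÷ 3x² = −5. Subtract (−5)·D = −15x² − 35x + 45. Remainder: −4.

Q = [3, 8, -7, -8, 9, -5, -5]; R = [-4]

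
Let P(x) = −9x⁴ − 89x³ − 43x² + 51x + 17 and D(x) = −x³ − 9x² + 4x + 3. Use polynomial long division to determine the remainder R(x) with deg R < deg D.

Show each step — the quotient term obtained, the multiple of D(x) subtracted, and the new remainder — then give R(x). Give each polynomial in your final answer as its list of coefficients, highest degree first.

R = [-7, -8, -7]

Step 1: lead(−9x⁴ − 89x³ − 43x² + 51x + 17) ÷ lead(D) = −9x⁴ ÷ −x³ = 9x. Subtract (9x)·D = −9x⁴ − 81x³ + 36x² + 27x. Remainder: −8x³ − 79x² + 24x + 17.
Step 2: lead(−8x³ − 79x² + 24x + 17) ÷ lead(D) = −8x³ ÷ −x³ = 8. Subtract (8)·D = −8x³ − 72x² + 32x + 24. Remainder: −7x² − 8x − 7.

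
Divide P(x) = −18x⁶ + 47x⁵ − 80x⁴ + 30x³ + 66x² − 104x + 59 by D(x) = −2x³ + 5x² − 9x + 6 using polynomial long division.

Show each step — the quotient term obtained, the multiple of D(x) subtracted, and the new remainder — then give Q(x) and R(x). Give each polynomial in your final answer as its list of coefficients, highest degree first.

Q = [9, -1, -3, 9]; R = [-5, 5]

Step 1: lead(−18x⁶ + 47x⁵ − 80x⁴ + 30x³ + 66x² − 104x + 59) ÷ lead(D) = −18x⁶ ÷ −2x³ = 9x³. Subtract (9x³)·D = −18x⁶ + 45x⁵ − 81x⁴ + 54x³. Remainder: 2x⁵ + x⁴ − 24x³ + 66x² − 104x + 59.
Step 2: lead(2x⁵ + x⁴ − 24x³ + 66x² − 104x + 59) ÷ lead(D) = 2x⁵ ÷ −2x³ = −x². Subtract (−x²)·D = 2x⁵ − 5x⁴ + 9x³ − 6x². Remainder: 6x⁴ − 33x³ + 72x² − 104x + 59.
Step 3: lead(6x⁴ − 33x³ + 72x² − 104x + 59) ÷ lead(D) = 6x⁴ ÷ −2x³ = −3x. Subtract (−3x)·D = 6x⁴ − 15x³ + 27x² − 18x. Remainder: −18x³ + 45x² − 86x + 59.
Step 4: lead(−18x³ + 45x² − 86x + 59) ÷ lead(D) = −18x³ ÷ −2x³ = 9. Subtract (9)·D = −18x³ + 45x² − 81x + 54. Remainder: −5x + 5.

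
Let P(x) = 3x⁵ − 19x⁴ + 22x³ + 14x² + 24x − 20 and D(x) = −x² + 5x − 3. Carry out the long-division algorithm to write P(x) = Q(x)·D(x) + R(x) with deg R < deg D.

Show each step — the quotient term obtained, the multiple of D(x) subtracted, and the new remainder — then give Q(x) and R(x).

Q(x) = −3x³ + 4x² + 7x + 9; R(x) = 7

Step 1: lead(3x⁵ − 19x⁴ + 22x³ + 14x² + 24x − 20) ÷ lead(D) = 3x⁵ ÷ −x² = −3x³. Subtract (−3x³)·D = 3x⁵ − 15x⁴ + 9x³. Remainder: −4x⁴ + 13x³ + 14x² + 24x − 20.
Step 2: lead(−4x⁴ + 13x³ + 14x² + 24x − 20) ÷ lead(D) = −4x⁴ ÷ −x² = 4x². Subtract (4x²)·D = −4x⁴ + 20x³ − 12x². Remainder: −7x³ + 26x² + 24x − 20.
Step 3: lead(−7x³ + 26x² + 24x − 20) ÷ lead(D) = −7x³ ÷ −x² = 7x. Subtract (7x)·D = −7x³ + 35x² − 21x. Remainder: −9x² + 45x − 20.
Step 4: lead(−9x² + 45x − 20) ÷ lead(D) = −9x² ÷ −x² = 9. Subtract (9)·D = −9x² + 45x − 27. Remainder: 7.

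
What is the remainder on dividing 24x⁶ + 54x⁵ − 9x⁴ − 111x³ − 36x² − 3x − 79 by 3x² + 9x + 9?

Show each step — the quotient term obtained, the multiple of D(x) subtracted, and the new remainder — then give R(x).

Step 1: lead(24x⁶ + 54x⁵ − 9x⁴ − 111x³ − 36x² − 3x − 79) ÷ lead(D) = 24x⁶ ÷ 3x² = 8x⁴. Subtract (8x⁴)·D = 24x⁶ + 72x⁵ + 72x⁴. Remainder: −18x⁵ − 81x⁴ − 111x³ − 36x² − 3x − 79.
Step 2: lead(−18x⁵ − 81x⁴ − 111x³ − 36x² − 3x − 79) ÷ lead(D) = −18x⁵ ÷ 3x² = −6x³. Subtract (−6x³)·D = −18x⁵ − 54x⁴ − 54x³. Remainder: −27x⁴ − 57x³ − 36x² − 3x − 79.
Step 3: lead(−27x⁴ − 57x³ − 36x² − 3x − 79) ÷ lead(D) = −27x⁴ ÷ 3x² = −9x². Subtract (−9x²)·D = −27x⁴ − 81x³ − 81x². Remainder: 24x³ + 45x² − 3x − 79.
Step 4: lead(24x³ + 45x² − 3x − 79) ÷ lead(D) = 24x³ ÷ 3x² = 8x. Subtract (8x)·D = 24x³ + 72x² + 72x. Remainder: −27x² − 75x − 79.
Step 5: lead(−27x² − 75x − 79) ÷ lead(D) = −27x² ÷ 3x² = −9. Subtract (−9)·D = −27x² − 81x − 81. Remainder: 6x + 2.

R(x) = 6x + 2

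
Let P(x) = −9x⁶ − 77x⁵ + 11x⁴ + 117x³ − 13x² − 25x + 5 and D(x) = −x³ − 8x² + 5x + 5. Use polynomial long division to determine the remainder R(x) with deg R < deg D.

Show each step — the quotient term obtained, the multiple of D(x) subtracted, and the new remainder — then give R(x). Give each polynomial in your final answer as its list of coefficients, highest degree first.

Step 1: lead(−9x⁶ − 77x⁵ + 11x⁴ + 117x³ − 13x² − 25x + 5) ÷ lead(D) = −9x⁶ ÷ −x³ = 9x³. Subtract (9x³)·D = −9x⁶ − 72x⁵ + 45x⁴ + 45x³. Remainder: −5x⁵ − 34x⁴ + 72x³ − 13x² − 25x + 5.
Step 2: lead(−5x⁵ − 34x⁴ + 72x³ − 13x² − 25x + 5) ÷ lead(D) = −5x⁵ ÷ −x³ = 5x². Subtract (5x²)·D = −5x⁵ − 40x⁴ + 25x³ + 25x². Remainder: 6x⁴ + 47x³ − 38x² − 25x + 5.
Step 3: lead(6x⁴ + 47x³ − 38x² − 25x + 5) ÷ lead(D) = 6x⁴ ÷ −x³ = −6x. Subtract (−6x)·D = 6x⁴ + 48x³ − 30x² − 30x. Remainder: −x³ − 8x² + 5x + 5.
Step 4: lead(−x³ − 8x² + 5x + 5) ÷ lead(D) = −x³ ÷ −x³ = 1. Subtract (1)·D = −x³ − 8x² + 5x + 5. Remainder: 0.

R = [0]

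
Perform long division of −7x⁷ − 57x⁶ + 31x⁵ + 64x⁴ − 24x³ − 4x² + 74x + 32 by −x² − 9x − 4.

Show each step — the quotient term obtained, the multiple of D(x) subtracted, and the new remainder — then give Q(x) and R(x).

Step 1: lead(−7x⁷ − 57x⁶ + 31x⁵ + 64x⁴ − 24x³ − 4x² + 74x + 32) ÷ lead(D) = −7x⁷ ÷ −x² = 7x⁵. Subtract (7x⁵)·D = −7x⁷ − 63x⁶ − 28x⁵. Remainder: 6x⁶ + 59x⁵ + 64x⁴ − 24x³ − 4x² + 74x + 32.
Step 2: lead(6x⁶ + 59x⁵ + 64x⁴ − 24x³ − 4x² + 74x + 32) ÷ lead(D) = 6x⁶ ÷ −x² = −6x⁴. Subtract (−6x⁴)·D = 6x⁶ + 54x⁵ + 24x⁴. Remainder: 5x⁵ + 40x⁴ − 24x³ − 4x² + 74x + 32.
Step 3: lead(5x⁵ + 40x⁴ − 24x³ − 4x² + 74x + 32) ÷ lead(D) = 5x⁵ ÷ −x² = −5x³. Subtract (−5x³)·D = 5x⁵ + 45x⁴ + 20x³. Remainder: −5x⁴ − 44x³ − 4x² + 74x + 32.
Step 4: lead(−5x⁴ − 44x³ − 4x² + 74x + 32) ÷ lead(D) = −5x⁴ ÷ −x² = 5x². Subtract (5x²)·D = −5x⁴ − 45x³ − 20x². Remainder: x³ + 16x² + 74x + 32.
Step 5: lead(x³ + 16x² + 74x + 32) ÷ lead(D) = x³ ÷ −x² = −x. Subtract (−x)·D = x³ + 9x² + 4x. Remainder: 7x² + 70x + 32.
Step 6: lead(7x² + 70x + 32) ÷ lead(D) = 7x² ÷ −x² = −7. Subtract (−7)·D = 7x² + 63x + 28. Remainder: 7x + 4.

Q(x) = 7x⁵ − 6x⁴ − 5x³ + 5x² − x − 7; R(x) = 7x + 4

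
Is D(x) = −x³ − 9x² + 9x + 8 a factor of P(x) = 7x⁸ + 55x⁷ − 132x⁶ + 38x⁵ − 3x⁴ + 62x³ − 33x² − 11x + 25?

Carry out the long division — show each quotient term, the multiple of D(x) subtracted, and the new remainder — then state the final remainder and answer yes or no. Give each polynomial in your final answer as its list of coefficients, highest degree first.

R = [8, -7, -7], so D(x) is not a factor of P(x). no

Step 1: lead(7x⁸ + 55x⁷ − 132x⁶ + 38x⁵ − 3x⁴ + 62x³ − 33x² − 11x + 25) ÷ lead(D) = 7x⁸ ÷ −x³ = −7x⁵. Subtract (−7x⁵)·D = 7x⁸ + 63x⁷ − 63x⁶ − 56x⁵. Remainder: −8x⁷ − 69x⁶ + 94x⁵ − 3x⁴ + 62x³ − 33x² − 11x + 25.
Step 2: lead(−8x⁷ − 69x⁶ + 94x⁵ − 3x⁴ + 62x³ − 33x² − 11x + 25) ÷ lead(D) = −8x⁷ ÷ −x³ = 8x⁴. Subtract (8x⁴)·D = −8x⁷ − 72x⁶ + 72x⁵ + 64x⁴. Remainder: 3x⁶ + 22x⁵ − 67x⁴ + 62x³ − 33x² − 11x + 25.
Step 3: lead(3x⁶ + 22x⁵ − 67x⁴ + 62x³ − 33x² − 11x + 25) ÷ lead(D) = 3x⁶ ÷ −x³ = −3x³. Subtract (−3x³)·D = 3x⁶ + 27x⁵ − 27x⁴ − 24x³. Remainder: −5x⁵ − 40x⁴ + 86x³ − 33x² − 11x + 25.
Step 4: lead(−5x⁵ − 40x⁴ + 86x³ − 33x² − 11x + 25) ÷ lead(D) = −5x⁵ ÷ −x³ = 5x². Subtract (5x²)·D = −5x⁵ − 45x⁴ + 45x³ + 40x². Remainder: 5x⁴ + 41x³ − 73x² − 11x + 25.
Step 5: lead(5x⁴ + 41x³ − 73x² − 11x + 25) ÷ lead(D) = 5x⁴ ÷ −x³ = −5x. Subtract (−5x)·D = 5x⁴ + 45x³ − 45x² − 40x. Remainder: −4x³ − 28x² + 29x + 25.
Step 6: lead(−4x³ − 28x² + 29x + 25) ÷ lead(D) = −4x³ ÷ −x³ = 4. Subtract (4)·D = −4x³ − 36x² + 36x + 32. Remainder: 8x² − 7x − 7.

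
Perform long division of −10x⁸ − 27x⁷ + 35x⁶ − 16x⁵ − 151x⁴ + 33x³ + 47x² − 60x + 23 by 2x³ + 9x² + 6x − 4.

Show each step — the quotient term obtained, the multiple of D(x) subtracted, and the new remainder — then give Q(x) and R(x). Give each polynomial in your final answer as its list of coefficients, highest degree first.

Step 1: lead(−10x⁸ − 27x⁷ + 35x⁶ − 16x⁵ − 151x⁴ + 33x³ + 47x² − 60x + 23) ÷ lead(D) = −10x⁸ ÷ 2x³ = −5x⁵. Subtract (−5x⁵)·D = −10x⁸ − 45x⁷ − 30x⁶ + 20x⁵. Remainder: 18x⁷ + 65x⁶ − 36x⁵ − 151x⁴ + 33x³ + 47x² − 60x + 23.
Step 2: lead(18x⁷ + 65x⁶ − 36x⁵ − 151x⁴ + 33x³ + 47x² − 60x + 23) ÷ lead(D) = 18x⁷ ÷ 2x³ = 9x⁴. Subtract (9x⁴)·D = 18x⁷ + 81x⁶ + 54x⁵ − 36x⁴. Remainder: −16x⁶ − 90x⁵ − 115x⁴ + 33x³ + 47x² − 60x + 23.
Step 3: lead(−16x⁶ − 90x⁵ − 115x⁴ + 33x³ + 47x² − 60x + 23) ÷ lead(D) = −16x⁶ ÷ 2x³ = −8x³. Subtract (−8x³)·D = −16x⁶ − 72x⁵ − 48x⁴ + 32x³. Remainder: −18x⁵ − 67x⁴ + x³ + 47x² − 60x + 23.
Step 4: lead(−18x⁵ − 67x⁴ + x³ + 47x² − 60x + 23) ÷ lead(D) = −18x⁵ ÷ 2x³ = −9x². Subtract (−9x²)·D = −18x⁵ − 81x⁴ − 54x³ + 36x². Remainder: 14x⁴ + 55x³ + 11x² − 60x + 23.
Step 5: lead(14x⁴ + 55x³ + 11x² − 60x + 23) ÷ lead(D) = 14x⁴ ÷ 2x³ = 7x. Subtract (7x)·D = 14x⁴ + 63x³ + 42x² − 28x. Remainder: −8x³ − 31x² − 32x + 23.
Step 6: lead(−8x³ − 31x² − 32x + 23) ÷ lead(D) = −8x³ ÷ 2x³ = −4. Subtract (−4)·D = −8x³ − 36x² − 24x + 16. Remainder: 5x² − 8x + 7.

Q = [-5, 9, -8, -9, 7, -4]; R = [5, -8, 7]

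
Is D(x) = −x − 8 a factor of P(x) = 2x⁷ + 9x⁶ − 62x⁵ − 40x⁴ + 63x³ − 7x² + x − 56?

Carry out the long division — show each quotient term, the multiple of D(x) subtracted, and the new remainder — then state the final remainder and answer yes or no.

Step 1: lead(2x⁷ + 9x⁶ − 62x⁵ − 40x⁴ + 63x³ − 7x² + x − 56) ÷ lead(D) = 2x⁷ ÷ −x = −2x⁶. Subtract (−2x⁶)·D = 2x⁷ + 16x⁶. Remainder: −7x⁶ − 62x⁵ − 40x⁴ + 63x³ − 7x² + x − 56.
Step 2: lead(−7x⁶ − 62x⁵ − 40x⁴ + 63x³ − 7x² + x − 56) ÷ lead(D) = −7x⁶ ÷ −x = 7x⁵. Subtract (7x⁵)·D = −7x⁶ − 56x⁵. Remainder: −6x⁵ − 40x⁴ + 63x³ − 7x² + x − 56.
Step 3: lead(−6x⁵ − 40x⁴ + 63x³ − 7x² + x − 56) ÷ lead(D) = −6x⁵ ÷ −x = 6x⁴. Subtract (6x⁴)·D = −6x⁵ − 48x⁴. Remainder: 8x⁴ + 63x³ − 7x² + x − 56.
Step 4: lead(8x⁴ + 63x³ − 7x² + x − 56) ÷ lead(D) = 8x⁴ ÷ −x = −8x³. Subtract (−8x³)·D = 8x⁴ + 64x³. Remainder: −x³ − 7x² + x − 56.
Step 5: lead(−x³ − 7x² + x − 56) ÷ lead(D) = −x³ ÷ −x = x². Subtract (x²)·D = −x³ − 8x². Remainder: x² + x − 56.
Step 6: lead(x² + x − 56) ÷ lead(D) = x² ÷ −x = −x. Subtract (−x)·D = x² + 8x. Remainder: −7x − 56.
Step 7: lead(−7x − 56) ÷ lead(D) = −7x ÷ −x = 7. Subtract (7)·D = −7x − 56. Remainder: 0.

R(x) = 0, so D(x) is a factor of P(x). yes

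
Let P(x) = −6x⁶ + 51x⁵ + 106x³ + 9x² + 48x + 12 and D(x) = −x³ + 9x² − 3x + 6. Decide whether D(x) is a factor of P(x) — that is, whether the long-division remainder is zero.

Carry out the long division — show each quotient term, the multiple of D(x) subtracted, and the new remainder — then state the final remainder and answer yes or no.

R(x) = 0, so D(x) is a factor of P(x). yes

Step 1: lead(−6x⁶ + 51x⁵ + 106x³ + 9x² + 48x + 12) ÷ lead(D) = −6x⁶ ÷ −x³ = 6x³. Subtract (6x³)·D = −6x⁶ + 54x⁵ − 18x⁴ + 36x³. Remainder: −3x⁵ + 18x⁴ + 70x³ + 9x² + 48x + 12.
Step 2: lead(−3x⁵ + 18x⁴ + 70x³ + 9x² + 48x + 12) ÷ lead(D) = −3x⁵ ÷ −x³ = 3x². Subtract (3x²)·D = −3x⁵ + 27x⁴ − 9x³ + 18x². Remainder: −9x⁴ + 79x³ − 9x² + 48x + 12.
Step 3: lead(−9x⁴ + 79x³ − 9x² + 48x + 12) ÷ lead(D) = −9x⁴ ÷ −x³ = 9x. Subtract (9x)·D = −9x⁴ + 81x³ − 27x² + 54x. Remainder: −2x³ + 18x² − 6x + 12.
Step 4: lead(−2x³ + 18x² − 6x + 12) ÷ lead(D) = −2x³ ÷ −x³ = 2. Subtract (2)·D = −2x³ + 18x² − 6x + 12. Remainder: 0.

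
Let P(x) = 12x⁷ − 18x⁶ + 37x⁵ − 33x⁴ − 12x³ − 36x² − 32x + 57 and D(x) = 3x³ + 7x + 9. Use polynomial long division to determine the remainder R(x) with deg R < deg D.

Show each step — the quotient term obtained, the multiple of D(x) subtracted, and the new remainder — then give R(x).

Step 1: lead(12x⁷ − 18x⁶ + 37x⁵ − 33x⁴ − 12x³ − 36x² − 32x + 57) ÷ lead(D) = 12x⁷ ÷ 3x³ = 4x⁴. Subtract (4x⁴)·D = 12x⁷ + 28x⁵ + 36x⁴. Remainder: −18x⁶ + 9x⁵ − 69x⁴ − 12x³ − 36x² − 32x + 57.
Step 2: lead(−18x⁶ + 9x⁵ − 69x⁴ − 12x³ − 36x² − 32x + 57) ÷ lead(D) = −18x⁶ ÷ 3x³ = −6x³. Subtract (−6x³)·D = −18x⁶ − 42x⁴ − 54x³. Remainder: 9x⁵ − 27x⁴ + 42x³ − 36x² − 32x + 57.
Step 3: lead(9x⁵ − 27x⁴ + 42x³ − 36x² − 32x + 57) ÷ lead(D) = 9x⁵ ÷ 3x³ = 3x². Subtract (3x²)·D = 9x⁵ + 21x³ + 27x². Remainder: −27x⁴ + 21x³ − 63x² − 32x + 57.
Step 4: lead(−27x⁴ + 21x³ − 63x² − 32x + 57) ÷ lead(D) = −27x⁴ ÷ 3x³ = −9x. Subtract (−9x)·D = −27x⁴ − 63x² − 81x. Remainder: 21x³ + 49x + 57.
Step 5: lead(21x³ + 49x + 57) ÷ lead(D) = 21x³ ÷ 3x³ = 7. Subtract (7)·D = 21x³ + 49x + 63. Remainder: −6.

R(x) = −6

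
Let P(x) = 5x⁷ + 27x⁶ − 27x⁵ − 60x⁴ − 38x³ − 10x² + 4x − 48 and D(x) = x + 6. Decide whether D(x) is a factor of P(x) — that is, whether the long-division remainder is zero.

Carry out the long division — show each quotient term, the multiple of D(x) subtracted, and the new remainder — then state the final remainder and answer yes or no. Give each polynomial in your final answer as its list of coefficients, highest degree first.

R = [0], so D(x) is a factor of P(x). yes

Step 1: lead(5x⁷ + 27x⁶ − 27x⁵ − 60x⁴ − 38x³ − 10x² + 4x − 48) ÷ lead(D) = 5x⁷ ÷ x = 5x⁶. Subtract (5x⁶)·D = 5x⁷ + 30x⁶. Remainder: −3x⁶ − 27x⁵ − 60x⁴ − 38x³ − 10x² + 4x − 48.
Step 2: lead(−3x⁶ − 27x⁵ − 60x⁴ − 38x³ − 10x² + 4x − 48) ÷ lead(D) = −3x⁶ ÷ x = −3x⁵. Subtract (−3x⁵)·D = −3x⁶ − 18x⁵. Remainder: −9x⁵ − 60x⁴ − 38x³ − 10x² + 4x − 48.
Step 3: lead(−9x⁵ − 60x⁴ − 38x³ − 10x² + 4x − 48) ÷ lead(D) = −9x⁵ ÷ x = −9x⁴. Subtract (−9x⁴)·D = −9x⁵ − 54x⁴. Remainder: −6x⁴ − 38x³ − 10x² + 4x − 48.
Step 4: lead(−6x⁴ − 38x³ − 10x² + 4x − 48) ÷ lead(D) = −6x⁴ ÷ x = −6x³. Subtract (−6x³)·D = −6x⁴ − 36x³. Remainder: −2x³ − 10x² + 4x − 48.
Step 5: lead(−2x³ − 10x² + 4x − 48) ÷ lead(D) = −2x³ ÷ x = −2x². Subtract (−2x²)·D = −2x³ − 12x². Remainder: 2x² + 4x − 48.
Step 6: lead(2x² + 4x − 48) ÷ lead(D) = 2x² ÷ x = 2x. Subtract (2x)·D = 2x² + 12x. Remainder: −8x − 48.
Step 7: lead(−8x − 48) ÷ lead(D) = −8x ÷ x = −8. Subtract (−8)·D = −8x − 48. Remainder: 0.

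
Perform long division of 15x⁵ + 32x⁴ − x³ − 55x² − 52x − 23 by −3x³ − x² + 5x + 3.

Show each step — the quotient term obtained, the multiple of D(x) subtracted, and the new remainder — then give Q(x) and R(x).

Step 1: lead(15x⁵ + 32x⁴ − x³ − 55x² − 52x − 23) ÷ lead(D) = 15x⁵ ÷ −3x³ = −5x². Subtract (−5x²)·D = 15x⁵ + 5x⁴ − 25x³ − 15x². Remainder: 27x⁴ + 24x³ − 40x² − 52x − 23.
Step 2: lead(27x⁴ + 24x³ − 40x² − 52x − 23) ÷ lead(D) = 27x⁴ ÷ −3x³ = −9x. Subtract (−9x)·D = 27x⁴ + 9x³ − 45x² − 27x. Remainder: 15x³ + 5x² − 25x − 23.
Step 3: lead(15x³ + 5x² − 25x − 23) ÷ lead(D) = 15x³ ÷ −3x³ = −5. Subtract (−5)·D = 15x³ + 5x² − 25x − 15. Remainder: −8.

Q(x) = −5x² − 9x − 5; R(x) = −8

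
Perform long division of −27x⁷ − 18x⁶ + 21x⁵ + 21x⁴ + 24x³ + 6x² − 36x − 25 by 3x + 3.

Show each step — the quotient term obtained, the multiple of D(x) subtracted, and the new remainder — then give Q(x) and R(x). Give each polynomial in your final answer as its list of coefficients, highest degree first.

Q = [-9, 3, 4, 3, 5, -3, -9]; R = [2]

Step 1: lead(−27x⁷ − 18x⁶ + 21x⁵ + 21x⁴ + 24x³ + 6x² − 36x − 25) ÷ lead(D) = −27x⁷ ÷ 3x = −9x⁶. Subtract (−9x⁶)·D = −27x⁷ − 27x⁶. Remainder: 9x⁶ + 21x⁵ + 21x⁴ + 24x³ + 6x² − 36x − 25.
Step 2: lead(9x⁶ + 21x⁵ + 21x⁴ + 24x³ + 6x² − 36x − 25) ÷ lead(D) = 9x⁶ ÷ 3x = 3x⁵. Subtract (3x⁵)·D = 9x⁶ + 9x⁵. Remainder: 12x⁵ + 21x⁴ + 24x³ + 6x² − 36x − 25.
Step 3: lead(12x⁵ + 21x⁴ + 24x³ + 6x² − 36x − 25) ÷ lead(D) = 12x⁵ ÷ 3x = 4x⁴. Subtract (4x⁴)·D = 12x⁵ + 12x⁴. Remainder: 9x⁴ + 24x³ + 6x² − 36x − 25.
Step 4: lead(9x⁴ + 24x³ + 6x² − 36x − 25) ÷ lead(D) = 9x⁴ ÷ 3x = 3x³. Subtract (3x³)·D = 9x⁴ + 9x³. Remainder: 15x³ + 6x² − 36x − 25.
Step 5: lead(15x³ + 6x² − 36x − 25) ÷ lead(D) = 15x³ ÷ 3x = 5x². Subtract (5x²)·D = 15x³ + 15x². Remainder: −9x² − 36x − 25.
Step 6: lead(−9x² − 36x − 25) ÷ lead(D) = −9x² ÷ 3x = −3x. Subtract (−3x)·D = −9x² − 9x. Remainder: −27x − 25.
Step 7: lead(−27x − 25) ÷ lead(D) = −27x ÷ 3x = −9. Subtract (−9)·D = −27x − 27. Remainder: 2.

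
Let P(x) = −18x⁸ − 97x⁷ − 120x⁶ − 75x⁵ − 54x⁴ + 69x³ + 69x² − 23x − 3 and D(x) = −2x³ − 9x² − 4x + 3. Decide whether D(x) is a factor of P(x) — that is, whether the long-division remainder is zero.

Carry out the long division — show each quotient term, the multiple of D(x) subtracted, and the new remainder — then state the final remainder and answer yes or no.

Step 1: lead(−18x⁸ − 97x⁷ − 120x⁶ − 75x⁵ − 54x⁴ + 69x³ + 69x² − 23x − 3) ÷ lead(D) = −18x⁸ ÷ −2x³ = 9x⁵. Subtract (9x⁵)·D = −18x⁸ − 81x⁷ − 36x⁶ + 27x⁵. Remainder: −16x⁷ − 84x⁶ − 102x⁵ − 54x⁴ + 69x³ + 69x² − 23x − 3.
Step 2: lead(−16x⁷ − 84x⁶ − 102x⁵ − 54x⁴ + 69x³ + 69x² − 23x − 3) ÷ lead(D) = −16x⁷ ÷ −2x³ = 8x⁴. Subtract (8x⁴)·D = −16x⁷ − 72x⁶ − 32x⁵ + 24x⁴. Remainder: −12x⁶ − 70x⁵ − 78x⁴ + 69x³ + 69x² − 23x − 3.
Step 3: lead(−12x⁶ − 70x⁵ − 78x⁴ + 69x³ + 69x² − 23x − 3) ÷ lead(D) = −12x⁶ ÷ −2x³ = 6x³. Subtract (6x³)·D = −12x⁶ − 54x⁵ − 24x⁴ + 18x³. Remainder: −16x⁵ − 54x⁴ + 51x³ + 69x² − 23x − 3.
Step 4: lead(−16x⁵ − 54x⁴ + 51x³ + 69x² − 23x − 3) ÷ lead(D) = −16x⁵ ÷ −2x³ = 8x². Subtract (8x²)·D = −16x⁵ − 72x⁴ − 32x³ + 24x². Remainder: 18x⁴ + 83x³ + 45x² − 23x − 3.
Step 5: lead(18x⁴ + 83x³ + 45x² − 23x − 3) ÷ lead(D) = 18x⁴ ÷ −2x³ = −9x. Subtract (−9x)·D = 18x⁴ + 81x³ + 36x² − 27x. Remainder: 2x³ + 9x² + 4x − 3.
Step 6: lead(2x³ + 9x² + 4x − 3) ÷ lead(D) = 2x³ ÷ −2x³ = −1. Subtract (−1)·D = 2x³ + 9x² + 4x − 3. Remainder: 0.

R(x) = 0, so D(x) is a factor of P(x). yes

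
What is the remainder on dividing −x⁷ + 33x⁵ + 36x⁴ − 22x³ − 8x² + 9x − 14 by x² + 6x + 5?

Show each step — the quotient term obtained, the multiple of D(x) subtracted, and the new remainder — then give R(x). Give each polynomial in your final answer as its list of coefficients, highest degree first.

Step 1: lead(−x⁷ + 33x⁵ + 36x⁴ − 22x³ − 8x² + 9x − 14) ÷ lead(D) = −x⁷ ÷ x² = −x⁵. Subtract (−x⁵)·D = −x⁷ − 6x⁶ − 5x⁵. Remainder: 6x⁶ + 38x⁵ + 36x⁴ − 22x³ − 8x² + 9x − 14.
Step 2: lead(6x⁶ + 38x⁵ + 36x⁴ − 22x³ − 8x² + 9x − 14) ÷ lead(D) = 6x⁶ ÷ x² = 6x⁴. Subtract (6x⁴)·D = 6x⁶ + 36x⁵ + 30x⁴. Remainder: 2x⁵ + 6x⁴ − 22x³ − 8x² + 9x − 14.
Step 3: lead(2x⁵ + 6x⁴ − 22x³ − 8x² + 9x − 14) ÷ lead(D) = 2x⁵ ÷ x² = 2x³. Subtract (2x³)·D = 2x⁵ + 12x⁴ + 10x³. Remainder: −6x⁴ − 32x³ − 8x² + 9x − 14.
Step 4: lead(−6x⁴ − 32x³ − 8x² + 9x − 14) ÷ lead(D) = −6x⁴ ÷ x² = −6x². Subtract (−6x²)·D = −6x⁴ − 36x³ − 30x². Remainder: 4x³ + 22x² + 9x − 14.
Step 5: lead(4x³ + 22x² + 9x − 14) ÷ lead(D) = 4x³ ÷ x² = 4x. Subtract (4x)·D = 4x³ + 24x² + 20x. Remainder: −2x² − 11x − 14.
Step 6: lead(−2x² − 11x − 14) ÷ lead(D) = −2x² ÷ x² = −2. Subtract (−2)·D = −2x² − 12x − 10. Remainder: x − 4.

R = [1, -4]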